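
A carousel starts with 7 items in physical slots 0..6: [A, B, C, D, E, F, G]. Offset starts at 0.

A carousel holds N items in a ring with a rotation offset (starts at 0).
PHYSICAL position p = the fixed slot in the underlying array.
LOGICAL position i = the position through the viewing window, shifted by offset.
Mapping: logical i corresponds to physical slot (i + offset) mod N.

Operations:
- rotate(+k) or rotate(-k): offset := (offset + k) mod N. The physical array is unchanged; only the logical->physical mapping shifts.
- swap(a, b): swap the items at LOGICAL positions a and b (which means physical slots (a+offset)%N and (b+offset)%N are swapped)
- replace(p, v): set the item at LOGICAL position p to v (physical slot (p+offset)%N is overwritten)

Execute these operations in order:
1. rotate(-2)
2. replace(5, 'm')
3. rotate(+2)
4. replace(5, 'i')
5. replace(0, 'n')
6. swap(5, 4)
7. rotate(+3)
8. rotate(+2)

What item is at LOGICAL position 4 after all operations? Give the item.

Answer: C

Derivation:
After op 1 (rotate(-2)): offset=5, physical=[A,B,C,D,E,F,G], logical=[F,G,A,B,C,D,E]
After op 2 (replace(5, 'm')): offset=5, physical=[A,B,C,m,E,F,G], logical=[F,G,A,B,C,m,E]
After op 3 (rotate(+2)): offset=0, physical=[A,B,C,m,E,F,G], logical=[A,B,C,m,E,F,G]
After op 4 (replace(5, 'i')): offset=0, physical=[A,B,C,m,E,i,G], logical=[A,B,C,m,E,i,G]
After op 5 (replace(0, 'n')): offset=0, physical=[n,B,C,m,E,i,G], logical=[n,B,C,m,E,i,G]
After op 6 (swap(5, 4)): offset=0, physical=[n,B,C,m,i,E,G], logical=[n,B,C,m,i,E,G]
After op 7 (rotate(+3)): offset=3, physical=[n,B,C,m,i,E,G], logical=[m,i,E,G,n,B,C]
After op 8 (rotate(+2)): offset=5, physical=[n,B,C,m,i,E,G], logical=[E,G,n,B,C,m,i]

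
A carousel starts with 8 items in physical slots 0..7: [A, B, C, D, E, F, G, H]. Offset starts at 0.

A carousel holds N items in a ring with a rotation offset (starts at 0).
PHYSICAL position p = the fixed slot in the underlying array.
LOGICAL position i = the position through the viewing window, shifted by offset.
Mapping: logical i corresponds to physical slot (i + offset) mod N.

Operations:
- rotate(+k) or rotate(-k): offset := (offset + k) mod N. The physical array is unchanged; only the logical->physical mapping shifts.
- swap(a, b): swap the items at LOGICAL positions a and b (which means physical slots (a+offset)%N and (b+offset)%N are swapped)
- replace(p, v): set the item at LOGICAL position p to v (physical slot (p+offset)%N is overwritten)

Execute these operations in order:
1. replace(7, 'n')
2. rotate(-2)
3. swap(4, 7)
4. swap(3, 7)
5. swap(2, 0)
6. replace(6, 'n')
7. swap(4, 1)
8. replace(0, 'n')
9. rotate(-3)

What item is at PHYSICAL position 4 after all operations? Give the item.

Answer: n

Derivation:
After op 1 (replace(7, 'n')): offset=0, physical=[A,B,C,D,E,F,G,n], logical=[A,B,C,D,E,F,G,n]
After op 2 (rotate(-2)): offset=6, physical=[A,B,C,D,E,F,G,n], logical=[G,n,A,B,C,D,E,F]
After op 3 (swap(4, 7)): offset=6, physical=[A,B,F,D,E,C,G,n], logical=[G,n,A,B,F,D,E,C]
After op 4 (swap(3, 7)): offset=6, physical=[A,C,F,D,E,B,G,n], logical=[G,n,A,C,F,D,E,B]
After op 5 (swap(2, 0)): offset=6, physical=[G,C,F,D,E,B,A,n], logical=[A,n,G,C,F,D,E,B]
After op 6 (replace(6, 'n')): offset=6, physical=[G,C,F,D,n,B,A,n], logical=[A,n,G,C,F,D,n,B]
After op 7 (swap(4, 1)): offset=6, physical=[G,C,n,D,n,B,A,F], logical=[A,F,G,C,n,D,n,B]
After op 8 (replace(0, 'n')): offset=6, physical=[G,C,n,D,n,B,n,F], logical=[n,F,G,C,n,D,n,B]
After op 9 (rotate(-3)): offset=3, physical=[G,C,n,D,n,B,n,F], logical=[D,n,B,n,F,G,C,n]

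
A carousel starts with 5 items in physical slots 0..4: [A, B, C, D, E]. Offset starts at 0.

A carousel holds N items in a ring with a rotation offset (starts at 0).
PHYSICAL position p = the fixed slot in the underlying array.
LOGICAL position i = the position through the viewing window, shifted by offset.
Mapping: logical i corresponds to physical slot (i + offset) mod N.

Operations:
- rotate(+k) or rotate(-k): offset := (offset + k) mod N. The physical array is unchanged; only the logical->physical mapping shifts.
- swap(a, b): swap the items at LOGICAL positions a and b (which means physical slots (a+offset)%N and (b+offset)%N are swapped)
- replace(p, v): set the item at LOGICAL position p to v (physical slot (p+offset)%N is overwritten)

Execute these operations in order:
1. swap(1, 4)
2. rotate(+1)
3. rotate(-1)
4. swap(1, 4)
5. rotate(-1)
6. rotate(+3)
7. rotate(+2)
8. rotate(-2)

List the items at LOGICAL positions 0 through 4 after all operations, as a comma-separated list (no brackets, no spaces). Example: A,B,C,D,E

After op 1 (swap(1, 4)): offset=0, physical=[A,E,C,D,B], logical=[A,E,C,D,B]
After op 2 (rotate(+1)): offset=1, physical=[A,E,C,D,B], logical=[E,C,D,B,A]
After op 3 (rotate(-1)): offset=0, physical=[A,E,C,D,B], logical=[A,E,C,D,B]
After op 4 (swap(1, 4)): offset=0, physical=[A,B,C,D,E], logical=[A,B,C,D,E]
After op 5 (rotate(-1)): offset=4, physical=[A,B,C,D,E], logical=[E,A,B,C,D]
After op 6 (rotate(+3)): offset=2, physical=[A,B,C,D,E], logical=[C,D,E,A,B]
After op 7 (rotate(+2)): offset=4, physical=[A,B,C,D,E], logical=[E,A,B,C,D]
After op 8 (rotate(-2)): offset=2, physical=[A,B,C,D,E], logical=[C,D,E,A,B]

Answer: C,D,E,A,B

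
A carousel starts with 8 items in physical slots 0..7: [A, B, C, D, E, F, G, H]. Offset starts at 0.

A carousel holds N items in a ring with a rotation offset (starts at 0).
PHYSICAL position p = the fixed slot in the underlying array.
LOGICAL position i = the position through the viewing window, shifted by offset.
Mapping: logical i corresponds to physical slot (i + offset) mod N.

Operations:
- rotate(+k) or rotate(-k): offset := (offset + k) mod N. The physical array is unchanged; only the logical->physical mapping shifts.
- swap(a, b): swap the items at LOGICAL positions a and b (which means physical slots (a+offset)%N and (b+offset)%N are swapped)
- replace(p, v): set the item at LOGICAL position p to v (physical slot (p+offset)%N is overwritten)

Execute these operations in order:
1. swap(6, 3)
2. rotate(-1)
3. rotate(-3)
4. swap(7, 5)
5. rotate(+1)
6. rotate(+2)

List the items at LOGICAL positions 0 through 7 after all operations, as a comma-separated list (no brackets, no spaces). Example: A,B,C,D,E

Answer: H,A,G,C,B,E,F,D

Derivation:
After op 1 (swap(6, 3)): offset=0, physical=[A,B,C,G,E,F,D,H], logical=[A,B,C,G,E,F,D,H]
After op 2 (rotate(-1)): offset=7, physical=[A,B,C,G,E,F,D,H], logical=[H,A,B,C,G,E,F,D]
After op 3 (rotate(-3)): offset=4, physical=[A,B,C,G,E,F,D,H], logical=[E,F,D,H,A,B,C,G]
After op 4 (swap(7, 5)): offset=4, physical=[A,G,C,B,E,F,D,H], logical=[E,F,D,H,A,G,C,B]
After op 5 (rotate(+1)): offset=5, physical=[A,G,C,B,E,F,D,H], logical=[F,D,H,A,G,C,B,E]
After op 6 (rotate(+2)): offset=7, physical=[A,G,C,B,E,F,D,H], logical=[H,A,G,C,B,E,F,D]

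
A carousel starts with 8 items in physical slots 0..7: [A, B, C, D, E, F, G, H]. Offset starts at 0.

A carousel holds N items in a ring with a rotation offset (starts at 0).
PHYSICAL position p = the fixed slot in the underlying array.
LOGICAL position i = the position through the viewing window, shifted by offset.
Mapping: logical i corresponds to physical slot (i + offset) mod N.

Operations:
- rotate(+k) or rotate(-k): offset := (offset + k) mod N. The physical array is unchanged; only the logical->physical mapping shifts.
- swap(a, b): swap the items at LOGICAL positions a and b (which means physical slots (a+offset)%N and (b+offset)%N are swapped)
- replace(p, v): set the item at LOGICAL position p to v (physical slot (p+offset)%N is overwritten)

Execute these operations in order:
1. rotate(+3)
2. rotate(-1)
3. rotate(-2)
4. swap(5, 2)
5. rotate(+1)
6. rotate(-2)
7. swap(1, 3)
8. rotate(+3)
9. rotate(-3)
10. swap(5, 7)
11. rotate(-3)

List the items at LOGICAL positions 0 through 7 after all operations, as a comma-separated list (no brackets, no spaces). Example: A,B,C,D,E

After op 1 (rotate(+3)): offset=3, physical=[A,B,C,D,E,F,G,H], logical=[D,E,F,G,H,A,B,C]
After op 2 (rotate(-1)): offset=2, physical=[A,B,C,D,E,F,G,H], logical=[C,D,E,F,G,H,A,B]
After op 3 (rotate(-2)): offset=0, physical=[A,B,C,D,E,F,G,H], logical=[A,B,C,D,E,F,G,H]
After op 4 (swap(5, 2)): offset=0, physical=[A,B,F,D,E,C,G,H], logical=[A,B,F,D,E,C,G,H]
After op 5 (rotate(+1)): offset=1, physical=[A,B,F,D,E,C,G,H], logical=[B,F,D,E,C,G,H,A]
After op 6 (rotate(-2)): offset=7, physical=[A,B,F,D,E,C,G,H], logical=[H,A,B,F,D,E,C,G]
After op 7 (swap(1, 3)): offset=7, physical=[F,B,A,D,E,C,G,H], logical=[H,F,B,A,D,E,C,G]
After op 8 (rotate(+3)): offset=2, physical=[F,B,A,D,E,C,G,H], logical=[A,D,E,C,G,H,F,B]
After op 9 (rotate(-3)): offset=7, physical=[F,B,A,D,E,C,G,H], logical=[H,F,B,A,D,E,C,G]
After op 10 (swap(5, 7)): offset=7, physical=[F,B,A,D,G,C,E,H], logical=[H,F,B,A,D,G,C,E]
After op 11 (rotate(-3)): offset=4, physical=[F,B,A,D,G,C,E,H], logical=[G,C,E,H,F,B,A,D]

Answer: G,C,E,H,F,B,A,D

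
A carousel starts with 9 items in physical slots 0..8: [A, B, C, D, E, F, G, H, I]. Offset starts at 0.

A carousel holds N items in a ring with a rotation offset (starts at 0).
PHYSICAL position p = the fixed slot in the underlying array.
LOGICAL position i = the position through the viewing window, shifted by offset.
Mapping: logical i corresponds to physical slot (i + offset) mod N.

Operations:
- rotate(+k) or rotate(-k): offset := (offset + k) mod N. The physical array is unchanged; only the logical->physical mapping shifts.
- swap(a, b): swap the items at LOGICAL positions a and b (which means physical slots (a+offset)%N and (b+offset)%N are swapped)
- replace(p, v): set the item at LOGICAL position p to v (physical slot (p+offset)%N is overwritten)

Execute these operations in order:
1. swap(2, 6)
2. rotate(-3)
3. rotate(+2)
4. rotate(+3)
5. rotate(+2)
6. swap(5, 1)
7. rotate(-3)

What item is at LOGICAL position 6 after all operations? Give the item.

Answer: H

Derivation:
After op 1 (swap(2, 6)): offset=0, physical=[A,B,G,D,E,F,C,H,I], logical=[A,B,G,D,E,F,C,H,I]
After op 2 (rotate(-3)): offset=6, physical=[A,B,G,D,E,F,C,H,I], logical=[C,H,I,A,B,G,D,E,F]
After op 3 (rotate(+2)): offset=8, physical=[A,B,G,D,E,F,C,H,I], logical=[I,A,B,G,D,E,F,C,H]
After op 4 (rotate(+3)): offset=2, physical=[A,B,G,D,E,F,C,H,I], logical=[G,D,E,F,C,H,I,A,B]
After op 5 (rotate(+2)): offset=4, physical=[A,B,G,D,E,F,C,H,I], logical=[E,F,C,H,I,A,B,G,D]
After op 6 (swap(5, 1)): offset=4, physical=[F,B,G,D,E,A,C,H,I], logical=[E,A,C,H,I,F,B,G,D]
After op 7 (rotate(-3)): offset=1, physical=[F,B,G,D,E,A,C,H,I], logical=[B,G,D,E,A,C,H,I,F]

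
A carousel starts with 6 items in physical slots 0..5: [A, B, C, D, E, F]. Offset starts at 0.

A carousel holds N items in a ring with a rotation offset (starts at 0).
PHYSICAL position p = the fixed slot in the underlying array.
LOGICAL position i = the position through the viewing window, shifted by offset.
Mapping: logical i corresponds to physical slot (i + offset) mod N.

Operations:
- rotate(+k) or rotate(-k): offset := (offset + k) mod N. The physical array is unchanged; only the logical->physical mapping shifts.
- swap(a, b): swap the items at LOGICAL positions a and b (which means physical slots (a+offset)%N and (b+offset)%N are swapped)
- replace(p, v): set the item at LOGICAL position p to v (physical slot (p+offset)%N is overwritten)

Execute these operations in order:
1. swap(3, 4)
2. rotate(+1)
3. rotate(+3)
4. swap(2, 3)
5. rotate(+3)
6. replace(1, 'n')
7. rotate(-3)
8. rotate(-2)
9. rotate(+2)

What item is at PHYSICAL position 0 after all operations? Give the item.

After op 1 (swap(3, 4)): offset=0, physical=[A,B,C,E,D,F], logical=[A,B,C,E,D,F]
After op 2 (rotate(+1)): offset=1, physical=[A,B,C,E,D,F], logical=[B,C,E,D,F,A]
After op 3 (rotate(+3)): offset=4, physical=[A,B,C,E,D,F], logical=[D,F,A,B,C,E]
After op 4 (swap(2, 3)): offset=4, physical=[B,A,C,E,D,F], logical=[D,F,B,A,C,E]
After op 5 (rotate(+3)): offset=1, physical=[B,A,C,E,D,F], logical=[A,C,E,D,F,B]
After op 6 (replace(1, 'n')): offset=1, physical=[B,A,n,E,D,F], logical=[A,n,E,D,F,B]
After op 7 (rotate(-3)): offset=4, physical=[B,A,n,E,D,F], logical=[D,F,B,A,n,E]
After op 8 (rotate(-2)): offset=2, physical=[B,A,n,E,D,F], logical=[n,E,D,F,B,A]
After op 9 (rotate(+2)): offset=4, physical=[B,A,n,E,D,F], logical=[D,F,B,A,n,E]

Answer: B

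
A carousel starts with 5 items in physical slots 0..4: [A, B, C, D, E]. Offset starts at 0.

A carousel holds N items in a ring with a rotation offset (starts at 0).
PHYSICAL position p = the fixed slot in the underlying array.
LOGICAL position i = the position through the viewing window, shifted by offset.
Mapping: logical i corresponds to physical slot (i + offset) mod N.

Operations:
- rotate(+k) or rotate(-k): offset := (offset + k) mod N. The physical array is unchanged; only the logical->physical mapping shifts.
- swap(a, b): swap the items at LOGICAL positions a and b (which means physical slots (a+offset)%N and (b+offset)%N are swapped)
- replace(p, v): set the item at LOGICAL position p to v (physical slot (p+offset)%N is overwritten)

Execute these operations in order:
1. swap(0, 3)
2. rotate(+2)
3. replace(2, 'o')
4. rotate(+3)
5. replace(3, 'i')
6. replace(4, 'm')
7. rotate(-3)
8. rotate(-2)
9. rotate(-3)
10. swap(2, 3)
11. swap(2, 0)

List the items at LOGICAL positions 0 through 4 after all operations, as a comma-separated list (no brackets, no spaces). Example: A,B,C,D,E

After op 1 (swap(0, 3)): offset=0, physical=[D,B,C,A,E], logical=[D,B,C,A,E]
After op 2 (rotate(+2)): offset=2, physical=[D,B,C,A,E], logical=[C,A,E,D,B]
After op 3 (replace(2, 'o')): offset=2, physical=[D,B,C,A,o], logical=[C,A,o,D,B]
After op 4 (rotate(+3)): offset=0, physical=[D,B,C,A,o], logical=[D,B,C,A,o]
After op 5 (replace(3, 'i')): offset=0, physical=[D,B,C,i,o], logical=[D,B,C,i,o]
After op 6 (replace(4, 'm')): offset=0, physical=[D,B,C,i,m], logical=[D,B,C,i,m]
After op 7 (rotate(-3)): offset=2, physical=[D,B,C,i,m], logical=[C,i,m,D,B]
After op 8 (rotate(-2)): offset=0, physical=[D,B,C,i,m], logical=[D,B,C,i,m]
After op 9 (rotate(-3)): offset=2, physical=[D,B,C,i,m], logical=[C,i,m,D,B]
After op 10 (swap(2, 3)): offset=2, physical=[m,B,C,i,D], logical=[C,i,D,m,B]
After op 11 (swap(2, 0)): offset=2, physical=[m,B,D,i,C], logical=[D,i,C,m,B]

Answer: D,i,C,m,B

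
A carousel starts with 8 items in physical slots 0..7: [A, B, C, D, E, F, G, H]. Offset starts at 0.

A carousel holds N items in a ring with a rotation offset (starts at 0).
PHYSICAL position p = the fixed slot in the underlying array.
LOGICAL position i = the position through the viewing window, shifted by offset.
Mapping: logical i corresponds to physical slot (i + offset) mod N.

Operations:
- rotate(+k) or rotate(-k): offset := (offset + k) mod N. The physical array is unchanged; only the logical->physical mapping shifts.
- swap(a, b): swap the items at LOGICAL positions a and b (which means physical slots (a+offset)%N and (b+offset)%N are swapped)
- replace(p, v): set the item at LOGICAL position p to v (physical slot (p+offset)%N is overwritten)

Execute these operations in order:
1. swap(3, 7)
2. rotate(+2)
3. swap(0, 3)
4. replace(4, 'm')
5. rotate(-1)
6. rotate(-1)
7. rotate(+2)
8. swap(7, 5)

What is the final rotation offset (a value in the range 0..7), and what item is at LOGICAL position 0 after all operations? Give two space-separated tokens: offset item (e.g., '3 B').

Answer: 2 F

Derivation:
After op 1 (swap(3, 7)): offset=0, physical=[A,B,C,H,E,F,G,D], logical=[A,B,C,H,E,F,G,D]
After op 2 (rotate(+2)): offset=2, physical=[A,B,C,H,E,F,G,D], logical=[C,H,E,F,G,D,A,B]
After op 3 (swap(0, 3)): offset=2, physical=[A,B,F,H,E,C,G,D], logical=[F,H,E,C,G,D,A,B]
After op 4 (replace(4, 'm')): offset=2, physical=[A,B,F,H,E,C,m,D], logical=[F,H,E,C,m,D,A,B]
After op 5 (rotate(-1)): offset=1, physical=[A,B,F,H,E,C,m,D], logical=[B,F,H,E,C,m,D,A]
After op 6 (rotate(-1)): offset=0, physical=[A,B,F,H,E,C,m,D], logical=[A,B,F,H,E,C,m,D]
After op 7 (rotate(+2)): offset=2, physical=[A,B,F,H,E,C,m,D], logical=[F,H,E,C,m,D,A,B]
After op 8 (swap(7, 5)): offset=2, physical=[A,D,F,H,E,C,m,B], logical=[F,H,E,C,m,B,A,D]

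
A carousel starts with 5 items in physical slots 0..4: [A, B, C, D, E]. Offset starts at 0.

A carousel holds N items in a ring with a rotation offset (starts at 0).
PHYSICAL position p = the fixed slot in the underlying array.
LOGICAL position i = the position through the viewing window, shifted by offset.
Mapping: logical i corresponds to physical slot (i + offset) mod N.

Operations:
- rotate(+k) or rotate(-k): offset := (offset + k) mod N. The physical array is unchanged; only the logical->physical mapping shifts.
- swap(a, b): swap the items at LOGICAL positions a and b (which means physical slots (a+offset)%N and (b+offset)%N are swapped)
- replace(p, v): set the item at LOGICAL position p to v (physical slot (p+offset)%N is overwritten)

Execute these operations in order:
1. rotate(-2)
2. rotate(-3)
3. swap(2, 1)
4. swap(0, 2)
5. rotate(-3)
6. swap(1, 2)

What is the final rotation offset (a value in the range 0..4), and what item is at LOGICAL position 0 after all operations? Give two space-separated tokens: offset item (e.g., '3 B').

Answer: 2 A

Derivation:
After op 1 (rotate(-2)): offset=3, physical=[A,B,C,D,E], logical=[D,E,A,B,C]
After op 2 (rotate(-3)): offset=0, physical=[A,B,C,D,E], logical=[A,B,C,D,E]
After op 3 (swap(2, 1)): offset=0, physical=[A,C,B,D,E], logical=[A,C,B,D,E]
After op 4 (swap(0, 2)): offset=0, physical=[B,C,A,D,E], logical=[B,C,A,D,E]
After op 5 (rotate(-3)): offset=2, physical=[B,C,A,D,E], logical=[A,D,E,B,C]
After op 6 (swap(1, 2)): offset=2, physical=[B,C,A,E,D], logical=[A,E,D,B,C]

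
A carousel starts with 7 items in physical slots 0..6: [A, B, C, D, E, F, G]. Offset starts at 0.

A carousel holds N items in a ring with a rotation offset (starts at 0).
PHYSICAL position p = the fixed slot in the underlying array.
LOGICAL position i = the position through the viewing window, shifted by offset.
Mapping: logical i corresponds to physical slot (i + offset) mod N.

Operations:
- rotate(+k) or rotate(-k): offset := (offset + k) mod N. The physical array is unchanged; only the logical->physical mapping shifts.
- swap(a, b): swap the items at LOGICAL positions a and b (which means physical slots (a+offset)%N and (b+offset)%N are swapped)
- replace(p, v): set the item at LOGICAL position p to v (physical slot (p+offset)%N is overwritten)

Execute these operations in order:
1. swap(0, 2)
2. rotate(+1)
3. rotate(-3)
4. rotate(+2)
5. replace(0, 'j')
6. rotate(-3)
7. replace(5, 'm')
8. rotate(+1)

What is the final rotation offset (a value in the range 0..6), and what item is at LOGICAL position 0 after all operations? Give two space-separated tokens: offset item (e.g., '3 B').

Answer: 5 F

Derivation:
After op 1 (swap(0, 2)): offset=0, physical=[C,B,A,D,E,F,G], logical=[C,B,A,D,E,F,G]
After op 2 (rotate(+1)): offset=1, physical=[C,B,A,D,E,F,G], logical=[B,A,D,E,F,G,C]
After op 3 (rotate(-3)): offset=5, physical=[C,B,A,D,E,F,G], logical=[F,G,C,B,A,D,E]
After op 4 (rotate(+2)): offset=0, physical=[C,B,A,D,E,F,G], logical=[C,B,A,D,E,F,G]
After op 5 (replace(0, 'j')): offset=0, physical=[j,B,A,D,E,F,G], logical=[j,B,A,D,E,F,G]
After op 6 (rotate(-3)): offset=4, physical=[j,B,A,D,E,F,G], logical=[E,F,G,j,B,A,D]
After op 7 (replace(5, 'm')): offset=4, physical=[j,B,m,D,E,F,G], logical=[E,F,G,j,B,m,D]
After op 8 (rotate(+1)): offset=5, physical=[j,B,m,D,E,F,G], logical=[F,G,j,B,m,D,E]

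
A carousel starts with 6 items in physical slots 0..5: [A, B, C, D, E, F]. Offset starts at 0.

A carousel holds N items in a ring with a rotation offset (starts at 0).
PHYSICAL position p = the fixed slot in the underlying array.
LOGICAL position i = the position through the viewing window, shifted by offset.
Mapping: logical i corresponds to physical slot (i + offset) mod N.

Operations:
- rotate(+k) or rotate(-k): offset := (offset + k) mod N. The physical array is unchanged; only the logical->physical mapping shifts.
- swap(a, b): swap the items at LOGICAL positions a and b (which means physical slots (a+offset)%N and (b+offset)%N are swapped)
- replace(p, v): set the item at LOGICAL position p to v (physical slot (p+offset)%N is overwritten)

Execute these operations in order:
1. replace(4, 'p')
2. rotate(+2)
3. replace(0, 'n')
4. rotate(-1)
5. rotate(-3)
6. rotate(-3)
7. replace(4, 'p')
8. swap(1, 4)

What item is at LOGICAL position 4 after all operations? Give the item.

Answer: n

Derivation:
After op 1 (replace(4, 'p')): offset=0, physical=[A,B,C,D,p,F], logical=[A,B,C,D,p,F]
After op 2 (rotate(+2)): offset=2, physical=[A,B,C,D,p,F], logical=[C,D,p,F,A,B]
After op 3 (replace(0, 'n')): offset=2, physical=[A,B,n,D,p,F], logical=[n,D,p,F,A,B]
After op 4 (rotate(-1)): offset=1, physical=[A,B,n,D,p,F], logical=[B,n,D,p,F,A]
After op 5 (rotate(-3)): offset=4, physical=[A,B,n,D,p,F], logical=[p,F,A,B,n,D]
After op 6 (rotate(-3)): offset=1, physical=[A,B,n,D,p,F], logical=[B,n,D,p,F,A]
After op 7 (replace(4, 'p')): offset=1, physical=[A,B,n,D,p,p], logical=[B,n,D,p,p,A]
After op 8 (swap(1, 4)): offset=1, physical=[A,B,p,D,p,n], logical=[B,p,D,p,n,A]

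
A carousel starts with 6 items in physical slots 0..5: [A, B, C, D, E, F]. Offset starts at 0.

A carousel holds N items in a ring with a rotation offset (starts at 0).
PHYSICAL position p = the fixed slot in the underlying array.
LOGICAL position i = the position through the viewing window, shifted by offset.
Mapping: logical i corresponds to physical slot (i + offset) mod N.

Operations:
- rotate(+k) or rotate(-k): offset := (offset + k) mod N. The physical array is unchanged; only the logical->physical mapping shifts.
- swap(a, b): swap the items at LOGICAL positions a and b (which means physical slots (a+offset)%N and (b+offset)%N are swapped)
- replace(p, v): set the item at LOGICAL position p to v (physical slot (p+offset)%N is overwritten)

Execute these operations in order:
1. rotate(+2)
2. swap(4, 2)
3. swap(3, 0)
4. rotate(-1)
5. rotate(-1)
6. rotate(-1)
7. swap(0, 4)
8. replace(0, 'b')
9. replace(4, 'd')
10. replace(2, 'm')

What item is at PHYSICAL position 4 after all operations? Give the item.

After op 1 (rotate(+2)): offset=2, physical=[A,B,C,D,E,F], logical=[C,D,E,F,A,B]
After op 2 (swap(4, 2)): offset=2, physical=[E,B,C,D,A,F], logical=[C,D,A,F,E,B]
After op 3 (swap(3, 0)): offset=2, physical=[E,B,F,D,A,C], logical=[F,D,A,C,E,B]
After op 4 (rotate(-1)): offset=1, physical=[E,B,F,D,A,C], logical=[B,F,D,A,C,E]
After op 5 (rotate(-1)): offset=0, physical=[E,B,F,D,A,C], logical=[E,B,F,D,A,C]
After op 6 (rotate(-1)): offset=5, physical=[E,B,F,D,A,C], logical=[C,E,B,F,D,A]
After op 7 (swap(0, 4)): offset=5, physical=[E,B,F,C,A,D], logical=[D,E,B,F,C,A]
After op 8 (replace(0, 'b')): offset=5, physical=[E,B,F,C,A,b], logical=[b,E,B,F,C,A]
After op 9 (replace(4, 'd')): offset=5, physical=[E,B,F,d,A,b], logical=[b,E,B,F,d,A]
After op 10 (replace(2, 'm')): offset=5, physical=[E,m,F,d,A,b], logical=[b,E,m,F,d,A]

Answer: A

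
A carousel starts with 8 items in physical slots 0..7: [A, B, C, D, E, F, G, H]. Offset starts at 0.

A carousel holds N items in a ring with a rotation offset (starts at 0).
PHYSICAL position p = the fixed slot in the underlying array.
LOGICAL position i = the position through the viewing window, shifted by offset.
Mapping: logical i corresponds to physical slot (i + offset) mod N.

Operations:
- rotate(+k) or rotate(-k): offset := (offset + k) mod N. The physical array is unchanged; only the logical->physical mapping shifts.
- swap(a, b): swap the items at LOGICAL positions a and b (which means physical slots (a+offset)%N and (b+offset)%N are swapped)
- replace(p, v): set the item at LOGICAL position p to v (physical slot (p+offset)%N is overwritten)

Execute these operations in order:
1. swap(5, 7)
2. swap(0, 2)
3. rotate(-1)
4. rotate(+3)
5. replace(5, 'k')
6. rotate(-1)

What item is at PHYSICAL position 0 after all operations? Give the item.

After op 1 (swap(5, 7)): offset=0, physical=[A,B,C,D,E,H,G,F], logical=[A,B,C,D,E,H,G,F]
After op 2 (swap(0, 2)): offset=0, physical=[C,B,A,D,E,H,G,F], logical=[C,B,A,D,E,H,G,F]
After op 3 (rotate(-1)): offset=7, physical=[C,B,A,D,E,H,G,F], logical=[F,C,B,A,D,E,H,G]
After op 4 (rotate(+3)): offset=2, physical=[C,B,A,D,E,H,G,F], logical=[A,D,E,H,G,F,C,B]
After op 5 (replace(5, 'k')): offset=2, physical=[C,B,A,D,E,H,G,k], logical=[A,D,E,H,G,k,C,B]
After op 6 (rotate(-1)): offset=1, physical=[C,B,A,D,E,H,G,k], logical=[B,A,D,E,H,G,k,C]

Answer: C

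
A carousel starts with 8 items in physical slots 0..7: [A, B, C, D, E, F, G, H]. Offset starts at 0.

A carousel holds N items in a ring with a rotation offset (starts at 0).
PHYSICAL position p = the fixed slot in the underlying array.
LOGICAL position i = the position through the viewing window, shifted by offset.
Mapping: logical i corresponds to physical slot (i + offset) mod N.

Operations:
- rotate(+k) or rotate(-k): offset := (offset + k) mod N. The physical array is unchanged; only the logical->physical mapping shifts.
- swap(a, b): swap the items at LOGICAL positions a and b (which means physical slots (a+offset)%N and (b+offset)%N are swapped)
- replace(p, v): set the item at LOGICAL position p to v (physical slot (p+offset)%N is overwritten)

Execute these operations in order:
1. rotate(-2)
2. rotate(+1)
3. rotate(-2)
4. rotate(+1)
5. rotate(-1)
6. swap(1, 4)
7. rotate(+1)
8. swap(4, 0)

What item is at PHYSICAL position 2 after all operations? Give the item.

After op 1 (rotate(-2)): offset=6, physical=[A,B,C,D,E,F,G,H], logical=[G,H,A,B,C,D,E,F]
After op 2 (rotate(+1)): offset=7, physical=[A,B,C,D,E,F,G,H], logical=[H,A,B,C,D,E,F,G]
After op 3 (rotate(-2)): offset=5, physical=[A,B,C,D,E,F,G,H], logical=[F,G,H,A,B,C,D,E]
After op 4 (rotate(+1)): offset=6, physical=[A,B,C,D,E,F,G,H], logical=[G,H,A,B,C,D,E,F]
After op 5 (rotate(-1)): offset=5, physical=[A,B,C,D,E,F,G,H], logical=[F,G,H,A,B,C,D,E]
After op 6 (swap(1, 4)): offset=5, physical=[A,G,C,D,E,F,B,H], logical=[F,B,H,A,G,C,D,E]
After op 7 (rotate(+1)): offset=6, physical=[A,G,C,D,E,F,B,H], logical=[B,H,A,G,C,D,E,F]
After op 8 (swap(4, 0)): offset=6, physical=[A,G,B,D,E,F,C,H], logical=[C,H,A,G,B,D,E,F]

Answer: B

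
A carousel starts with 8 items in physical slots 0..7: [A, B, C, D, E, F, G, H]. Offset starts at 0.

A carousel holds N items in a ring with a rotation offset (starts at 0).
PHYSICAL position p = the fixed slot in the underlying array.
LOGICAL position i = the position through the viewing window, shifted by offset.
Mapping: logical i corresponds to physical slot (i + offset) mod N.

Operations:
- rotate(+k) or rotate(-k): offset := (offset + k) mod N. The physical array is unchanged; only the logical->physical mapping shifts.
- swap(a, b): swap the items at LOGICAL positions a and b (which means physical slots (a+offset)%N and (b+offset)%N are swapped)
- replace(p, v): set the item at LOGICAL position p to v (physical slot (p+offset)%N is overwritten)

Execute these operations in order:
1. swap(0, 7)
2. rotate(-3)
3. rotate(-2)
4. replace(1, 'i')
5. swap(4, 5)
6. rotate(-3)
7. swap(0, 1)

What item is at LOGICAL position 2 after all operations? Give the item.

Answer: C

Derivation:
After op 1 (swap(0, 7)): offset=0, physical=[H,B,C,D,E,F,G,A], logical=[H,B,C,D,E,F,G,A]
After op 2 (rotate(-3)): offset=5, physical=[H,B,C,D,E,F,G,A], logical=[F,G,A,H,B,C,D,E]
After op 3 (rotate(-2)): offset=3, physical=[H,B,C,D,E,F,G,A], logical=[D,E,F,G,A,H,B,C]
After op 4 (replace(1, 'i')): offset=3, physical=[H,B,C,D,i,F,G,A], logical=[D,i,F,G,A,H,B,C]
After op 5 (swap(4, 5)): offset=3, physical=[A,B,C,D,i,F,G,H], logical=[D,i,F,G,H,A,B,C]
After op 6 (rotate(-3)): offset=0, physical=[A,B,C,D,i,F,G,H], logical=[A,B,C,D,i,F,G,H]
After op 7 (swap(0, 1)): offset=0, physical=[B,A,C,D,i,F,G,H], logical=[B,A,C,D,i,F,G,H]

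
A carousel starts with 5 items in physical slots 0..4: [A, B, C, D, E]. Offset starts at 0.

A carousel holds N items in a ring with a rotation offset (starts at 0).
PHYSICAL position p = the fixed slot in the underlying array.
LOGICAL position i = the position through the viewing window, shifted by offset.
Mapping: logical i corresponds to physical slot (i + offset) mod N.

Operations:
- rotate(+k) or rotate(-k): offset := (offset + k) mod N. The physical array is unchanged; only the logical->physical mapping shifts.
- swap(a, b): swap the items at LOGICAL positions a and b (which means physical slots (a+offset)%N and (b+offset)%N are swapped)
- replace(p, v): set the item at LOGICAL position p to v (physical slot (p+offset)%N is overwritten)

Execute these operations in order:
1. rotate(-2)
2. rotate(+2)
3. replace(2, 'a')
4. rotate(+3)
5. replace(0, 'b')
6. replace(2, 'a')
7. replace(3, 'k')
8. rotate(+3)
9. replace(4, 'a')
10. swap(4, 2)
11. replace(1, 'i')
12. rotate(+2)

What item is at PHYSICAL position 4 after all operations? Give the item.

Answer: E

Derivation:
After op 1 (rotate(-2)): offset=3, physical=[A,B,C,D,E], logical=[D,E,A,B,C]
After op 2 (rotate(+2)): offset=0, physical=[A,B,C,D,E], logical=[A,B,C,D,E]
After op 3 (replace(2, 'a')): offset=0, physical=[A,B,a,D,E], logical=[A,B,a,D,E]
After op 4 (rotate(+3)): offset=3, physical=[A,B,a,D,E], logical=[D,E,A,B,a]
After op 5 (replace(0, 'b')): offset=3, physical=[A,B,a,b,E], logical=[b,E,A,B,a]
After op 6 (replace(2, 'a')): offset=3, physical=[a,B,a,b,E], logical=[b,E,a,B,a]
After op 7 (replace(3, 'k')): offset=3, physical=[a,k,a,b,E], logical=[b,E,a,k,a]
After op 8 (rotate(+3)): offset=1, physical=[a,k,a,b,E], logical=[k,a,b,E,a]
After op 9 (replace(4, 'a')): offset=1, physical=[a,k,a,b,E], logical=[k,a,b,E,a]
After op 10 (swap(4, 2)): offset=1, physical=[b,k,a,a,E], logical=[k,a,a,E,b]
After op 11 (replace(1, 'i')): offset=1, physical=[b,k,i,a,E], logical=[k,i,a,E,b]
After op 12 (rotate(+2)): offset=3, physical=[b,k,i,a,E], logical=[a,E,b,k,i]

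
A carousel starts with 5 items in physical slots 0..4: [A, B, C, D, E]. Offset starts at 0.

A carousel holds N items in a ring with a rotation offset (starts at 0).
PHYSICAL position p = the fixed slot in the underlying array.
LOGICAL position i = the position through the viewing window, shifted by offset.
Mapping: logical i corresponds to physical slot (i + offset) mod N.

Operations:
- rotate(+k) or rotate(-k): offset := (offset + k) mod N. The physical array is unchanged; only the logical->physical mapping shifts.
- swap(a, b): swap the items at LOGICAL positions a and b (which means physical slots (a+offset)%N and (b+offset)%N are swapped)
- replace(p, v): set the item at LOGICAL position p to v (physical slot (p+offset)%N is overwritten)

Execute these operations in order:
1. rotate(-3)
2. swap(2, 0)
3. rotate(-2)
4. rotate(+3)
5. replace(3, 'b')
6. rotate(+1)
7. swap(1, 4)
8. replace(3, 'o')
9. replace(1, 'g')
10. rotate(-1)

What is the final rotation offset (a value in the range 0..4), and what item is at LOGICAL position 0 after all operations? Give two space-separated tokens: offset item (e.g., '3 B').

After op 1 (rotate(-3)): offset=2, physical=[A,B,C,D,E], logical=[C,D,E,A,B]
After op 2 (swap(2, 0)): offset=2, physical=[A,B,E,D,C], logical=[E,D,C,A,B]
After op 3 (rotate(-2)): offset=0, physical=[A,B,E,D,C], logical=[A,B,E,D,C]
After op 4 (rotate(+3)): offset=3, physical=[A,B,E,D,C], logical=[D,C,A,B,E]
After op 5 (replace(3, 'b')): offset=3, physical=[A,b,E,D,C], logical=[D,C,A,b,E]
After op 6 (rotate(+1)): offset=4, physical=[A,b,E,D,C], logical=[C,A,b,E,D]
After op 7 (swap(1, 4)): offset=4, physical=[D,b,E,A,C], logical=[C,D,b,E,A]
After op 8 (replace(3, 'o')): offset=4, physical=[D,b,o,A,C], logical=[C,D,b,o,A]
After op 9 (replace(1, 'g')): offset=4, physical=[g,b,o,A,C], logical=[C,g,b,o,A]
After op 10 (rotate(-1)): offset=3, physical=[g,b,o,A,C], logical=[A,C,g,b,o]

Answer: 3 A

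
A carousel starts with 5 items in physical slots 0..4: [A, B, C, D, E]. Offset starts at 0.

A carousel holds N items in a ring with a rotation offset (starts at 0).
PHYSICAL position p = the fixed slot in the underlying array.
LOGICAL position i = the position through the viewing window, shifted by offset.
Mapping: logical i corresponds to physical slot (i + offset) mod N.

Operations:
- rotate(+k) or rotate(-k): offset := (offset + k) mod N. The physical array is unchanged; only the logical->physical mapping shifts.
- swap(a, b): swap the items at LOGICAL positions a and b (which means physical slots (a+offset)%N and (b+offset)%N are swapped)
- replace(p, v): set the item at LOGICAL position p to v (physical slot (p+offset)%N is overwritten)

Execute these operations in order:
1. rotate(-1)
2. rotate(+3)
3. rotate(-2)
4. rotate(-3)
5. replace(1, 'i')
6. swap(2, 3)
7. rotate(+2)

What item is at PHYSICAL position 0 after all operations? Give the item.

Answer: E

Derivation:
After op 1 (rotate(-1)): offset=4, physical=[A,B,C,D,E], logical=[E,A,B,C,D]
After op 2 (rotate(+3)): offset=2, physical=[A,B,C,D,E], logical=[C,D,E,A,B]
After op 3 (rotate(-2)): offset=0, physical=[A,B,C,D,E], logical=[A,B,C,D,E]
After op 4 (rotate(-3)): offset=2, physical=[A,B,C,D,E], logical=[C,D,E,A,B]
After op 5 (replace(1, 'i')): offset=2, physical=[A,B,C,i,E], logical=[C,i,E,A,B]
After op 6 (swap(2, 3)): offset=2, physical=[E,B,C,i,A], logical=[C,i,A,E,B]
After op 7 (rotate(+2)): offset=4, physical=[E,B,C,i,A], logical=[A,E,B,C,i]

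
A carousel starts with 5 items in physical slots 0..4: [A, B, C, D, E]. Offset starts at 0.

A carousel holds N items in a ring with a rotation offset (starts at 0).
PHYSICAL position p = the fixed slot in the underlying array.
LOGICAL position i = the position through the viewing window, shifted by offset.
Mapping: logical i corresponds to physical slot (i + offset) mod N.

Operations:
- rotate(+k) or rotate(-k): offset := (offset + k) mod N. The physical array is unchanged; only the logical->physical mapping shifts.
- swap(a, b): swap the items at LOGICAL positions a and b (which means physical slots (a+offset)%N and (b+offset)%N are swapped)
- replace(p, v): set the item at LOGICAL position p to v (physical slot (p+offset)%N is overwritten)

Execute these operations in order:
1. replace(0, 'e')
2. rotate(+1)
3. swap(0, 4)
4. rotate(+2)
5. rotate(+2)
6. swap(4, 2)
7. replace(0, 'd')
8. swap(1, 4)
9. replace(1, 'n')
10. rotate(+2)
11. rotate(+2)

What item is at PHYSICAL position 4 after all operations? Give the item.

After op 1 (replace(0, 'e')): offset=0, physical=[e,B,C,D,E], logical=[e,B,C,D,E]
After op 2 (rotate(+1)): offset=1, physical=[e,B,C,D,E], logical=[B,C,D,E,e]
After op 3 (swap(0, 4)): offset=1, physical=[B,e,C,D,E], logical=[e,C,D,E,B]
After op 4 (rotate(+2)): offset=3, physical=[B,e,C,D,E], logical=[D,E,B,e,C]
After op 5 (rotate(+2)): offset=0, physical=[B,e,C,D,E], logical=[B,e,C,D,E]
After op 6 (swap(4, 2)): offset=0, physical=[B,e,E,D,C], logical=[B,e,E,D,C]
After op 7 (replace(0, 'd')): offset=0, physical=[d,e,E,D,C], logical=[d,e,E,D,C]
After op 8 (swap(1, 4)): offset=0, physical=[d,C,E,D,e], logical=[d,C,E,D,e]
After op 9 (replace(1, 'n')): offset=0, physical=[d,n,E,D,e], logical=[d,n,E,D,e]
After op 10 (rotate(+2)): offset=2, physical=[d,n,E,D,e], logical=[E,D,e,d,n]
After op 11 (rotate(+2)): offset=4, physical=[d,n,E,D,e], logical=[e,d,n,E,D]

Answer: e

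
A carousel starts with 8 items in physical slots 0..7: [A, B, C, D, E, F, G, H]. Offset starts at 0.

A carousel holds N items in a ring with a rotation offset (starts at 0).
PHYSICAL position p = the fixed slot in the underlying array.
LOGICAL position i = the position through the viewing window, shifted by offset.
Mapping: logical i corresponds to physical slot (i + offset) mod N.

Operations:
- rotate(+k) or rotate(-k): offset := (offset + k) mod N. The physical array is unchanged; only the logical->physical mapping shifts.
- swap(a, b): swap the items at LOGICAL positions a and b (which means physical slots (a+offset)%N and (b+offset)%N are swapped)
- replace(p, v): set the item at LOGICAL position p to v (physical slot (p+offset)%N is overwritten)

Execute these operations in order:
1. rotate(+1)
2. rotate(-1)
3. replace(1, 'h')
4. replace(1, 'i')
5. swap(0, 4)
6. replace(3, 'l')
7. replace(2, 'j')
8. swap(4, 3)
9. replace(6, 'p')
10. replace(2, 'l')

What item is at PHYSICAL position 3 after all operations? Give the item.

Answer: A

Derivation:
After op 1 (rotate(+1)): offset=1, physical=[A,B,C,D,E,F,G,H], logical=[B,C,D,E,F,G,H,A]
After op 2 (rotate(-1)): offset=0, physical=[A,B,C,D,E,F,G,H], logical=[A,B,C,D,E,F,G,H]
After op 3 (replace(1, 'h')): offset=0, physical=[A,h,C,D,E,F,G,H], logical=[A,h,C,D,E,F,G,H]
After op 4 (replace(1, 'i')): offset=0, physical=[A,i,C,D,E,F,G,H], logical=[A,i,C,D,E,F,G,H]
After op 5 (swap(0, 4)): offset=0, physical=[E,i,C,D,A,F,G,H], logical=[E,i,C,D,A,F,G,H]
After op 6 (replace(3, 'l')): offset=0, physical=[E,i,C,l,A,F,G,H], logical=[E,i,C,l,A,F,G,H]
After op 7 (replace(2, 'j')): offset=0, physical=[E,i,j,l,A,F,G,H], logical=[E,i,j,l,A,F,G,H]
After op 8 (swap(4, 3)): offset=0, physical=[E,i,j,A,l,F,G,H], logical=[E,i,j,A,l,F,G,H]
After op 9 (replace(6, 'p')): offset=0, physical=[E,i,j,A,l,F,p,H], logical=[E,i,j,A,l,F,p,H]
After op 10 (replace(2, 'l')): offset=0, physical=[E,i,l,A,l,F,p,H], logical=[E,i,l,A,l,F,p,H]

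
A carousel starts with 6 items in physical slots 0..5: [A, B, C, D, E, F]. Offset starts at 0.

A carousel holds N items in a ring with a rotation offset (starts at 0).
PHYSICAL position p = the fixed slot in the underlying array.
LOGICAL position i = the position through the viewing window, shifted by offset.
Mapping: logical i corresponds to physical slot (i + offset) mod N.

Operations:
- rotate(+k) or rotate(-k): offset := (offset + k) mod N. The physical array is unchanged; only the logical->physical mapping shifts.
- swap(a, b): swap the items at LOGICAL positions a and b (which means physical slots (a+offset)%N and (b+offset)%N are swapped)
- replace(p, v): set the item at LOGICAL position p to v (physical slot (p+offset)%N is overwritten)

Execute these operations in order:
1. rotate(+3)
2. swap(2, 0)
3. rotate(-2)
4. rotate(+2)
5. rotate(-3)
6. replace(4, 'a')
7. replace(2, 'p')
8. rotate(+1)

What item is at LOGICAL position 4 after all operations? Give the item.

Answer: D

Derivation:
After op 1 (rotate(+3)): offset=3, physical=[A,B,C,D,E,F], logical=[D,E,F,A,B,C]
After op 2 (swap(2, 0)): offset=3, physical=[A,B,C,F,E,D], logical=[F,E,D,A,B,C]
After op 3 (rotate(-2)): offset=1, physical=[A,B,C,F,E,D], logical=[B,C,F,E,D,A]
After op 4 (rotate(+2)): offset=3, physical=[A,B,C,F,E,D], logical=[F,E,D,A,B,C]
After op 5 (rotate(-3)): offset=0, physical=[A,B,C,F,E,D], logical=[A,B,C,F,E,D]
After op 6 (replace(4, 'a')): offset=0, physical=[A,B,C,F,a,D], logical=[A,B,C,F,a,D]
After op 7 (replace(2, 'p')): offset=0, physical=[A,B,p,F,a,D], logical=[A,B,p,F,a,D]
After op 8 (rotate(+1)): offset=1, physical=[A,B,p,F,a,D], logical=[B,p,F,a,D,A]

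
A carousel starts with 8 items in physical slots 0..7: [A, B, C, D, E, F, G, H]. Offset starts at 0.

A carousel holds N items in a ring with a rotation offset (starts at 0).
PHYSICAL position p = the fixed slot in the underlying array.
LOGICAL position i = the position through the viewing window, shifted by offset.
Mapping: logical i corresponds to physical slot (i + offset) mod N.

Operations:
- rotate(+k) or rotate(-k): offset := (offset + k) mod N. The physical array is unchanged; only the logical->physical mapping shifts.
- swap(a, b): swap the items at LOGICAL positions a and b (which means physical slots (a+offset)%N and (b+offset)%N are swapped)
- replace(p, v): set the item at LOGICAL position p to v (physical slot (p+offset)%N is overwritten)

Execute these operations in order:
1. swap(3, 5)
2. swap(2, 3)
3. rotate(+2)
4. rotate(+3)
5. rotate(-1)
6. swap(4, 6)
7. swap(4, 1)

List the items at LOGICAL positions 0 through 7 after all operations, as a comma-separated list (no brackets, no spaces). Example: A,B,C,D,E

After op 1 (swap(3, 5)): offset=0, physical=[A,B,C,F,E,D,G,H], logical=[A,B,C,F,E,D,G,H]
After op 2 (swap(2, 3)): offset=0, physical=[A,B,F,C,E,D,G,H], logical=[A,B,F,C,E,D,G,H]
After op 3 (rotate(+2)): offset=2, physical=[A,B,F,C,E,D,G,H], logical=[F,C,E,D,G,H,A,B]
After op 4 (rotate(+3)): offset=5, physical=[A,B,F,C,E,D,G,H], logical=[D,G,H,A,B,F,C,E]
After op 5 (rotate(-1)): offset=4, physical=[A,B,F,C,E,D,G,H], logical=[E,D,G,H,A,B,F,C]
After op 6 (swap(4, 6)): offset=4, physical=[F,B,A,C,E,D,G,H], logical=[E,D,G,H,F,B,A,C]
After op 7 (swap(4, 1)): offset=4, physical=[D,B,A,C,E,F,G,H], logical=[E,F,G,H,D,B,A,C]

Answer: E,F,G,H,D,B,A,C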